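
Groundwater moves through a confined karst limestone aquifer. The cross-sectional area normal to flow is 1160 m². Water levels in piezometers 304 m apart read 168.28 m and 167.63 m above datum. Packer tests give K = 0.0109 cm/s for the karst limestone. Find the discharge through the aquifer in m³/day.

Convert K: 0.0109 cm/s × 864 = 9.418 m/day.
Hydraulic gradient i = (168.28 − 167.63) / 304 = 0.65 / 304 = 0.002138.
Darcy's law: Q = K · A · i = 9.418 × 1160 × 0.002138 = 23.36 m³/day.

23.4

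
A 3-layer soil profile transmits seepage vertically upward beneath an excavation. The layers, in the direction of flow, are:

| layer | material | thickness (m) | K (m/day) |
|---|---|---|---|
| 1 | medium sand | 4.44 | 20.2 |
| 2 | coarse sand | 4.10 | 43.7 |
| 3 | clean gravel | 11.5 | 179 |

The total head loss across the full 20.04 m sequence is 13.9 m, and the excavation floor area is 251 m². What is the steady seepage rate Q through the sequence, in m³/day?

Flow is perpendicular to layering, so the layers act in series and the equivalent K is the thickness-weighted harmonic mean.
Total thickness L = 4.44 + 4.10 + 11.5 = 20.04 m.
Σ(b_i/K_i) = 4.44/20.2 + 4.10/43.7 + 11.5/179 = 0.3779 d.
K_eq = L / Σ(b_i/K_i) = 20.04 / 0.3779 = 53.03 m/day.
Q = K_eq · A · (Δh/L) = 53.03 × 251 × (13.9/20.04) = 9233 m³/day.

9230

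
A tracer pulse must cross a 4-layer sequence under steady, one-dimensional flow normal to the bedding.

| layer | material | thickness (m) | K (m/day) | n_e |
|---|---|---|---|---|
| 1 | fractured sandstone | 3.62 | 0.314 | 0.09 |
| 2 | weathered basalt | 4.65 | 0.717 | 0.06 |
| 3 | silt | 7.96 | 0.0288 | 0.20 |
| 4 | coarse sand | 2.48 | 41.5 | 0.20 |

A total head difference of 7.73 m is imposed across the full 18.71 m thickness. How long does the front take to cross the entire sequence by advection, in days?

With flow normal to the layers, continuity requires the same specific discharge q through every layer.
Σ(b_i/K_i) = 3.62/0.314 + 4.65/0.717 + 7.96/0.0288 + 2.48/41.5 = 294.5 d.
q = Δh / Σ(b_i/K_i) = 7.73 / 294.5 = 0.02625 m/day.
In each layer the seepage velocity is v_i = q/n_i, so the layer transit time is t_i = b_i·n_i / q:
  layer 1 (fractured sandstone): t_1 = 3.62 × 0.09 / 0.02625 = 12.41 d
  layer 2 (weathered basalt): t_2 = 4.65 × 0.06 / 0.02625 = 10.63 d
  layer 3 (silt): t_3 = 7.96 × 0.20 / 0.02625 = 60.64 d
  layer 4 (coarse sand): t_4 = 2.48 × 0.20 / 0.02625 = 18.89 d
Total t = Σ t_i = 102.6 days.

103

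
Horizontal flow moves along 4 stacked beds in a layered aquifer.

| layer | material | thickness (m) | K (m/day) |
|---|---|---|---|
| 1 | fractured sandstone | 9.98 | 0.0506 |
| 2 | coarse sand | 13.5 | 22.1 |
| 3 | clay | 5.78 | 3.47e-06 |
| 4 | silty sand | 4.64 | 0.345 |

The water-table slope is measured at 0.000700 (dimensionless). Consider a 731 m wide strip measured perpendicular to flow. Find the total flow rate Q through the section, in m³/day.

154

Flow is parallel to layering, so each bed carries its own Darcy discharge and the transmissivities add.
Σ(K_i·b_i) = 0.0506×9.98 + 22.1×13.5 + 3.47e-06×5.78 + 0.345×4.64 = 300.5 m²/day.
Hydraulic gradient i = 0.000700.
Q = Σ(K_i·b_i) · W · i = 300.5 × 731 × 0.0007000 = 153.7 m³/day.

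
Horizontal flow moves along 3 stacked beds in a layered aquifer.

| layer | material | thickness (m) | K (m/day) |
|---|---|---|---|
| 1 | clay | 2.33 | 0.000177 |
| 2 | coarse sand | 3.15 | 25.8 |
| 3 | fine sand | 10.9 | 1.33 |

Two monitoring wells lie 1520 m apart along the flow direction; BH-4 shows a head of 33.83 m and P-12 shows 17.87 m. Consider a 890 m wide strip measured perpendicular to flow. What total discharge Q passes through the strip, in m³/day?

Flow is parallel to layering, so each bed carries its own Darcy discharge and the transmissivities add.
Σ(K_i·b_i) = 0.000177×2.33 + 25.8×3.15 + 1.33×10.9 = 95.77 m²/day.
Hydraulic gradient i = (33.83 − 17.87) / 1520 = 15.96 / 1520 = 0.01050.
Q = Σ(K_i·b_i) · W · i = 95.77 × 890 × 0.01050 = 894.9 m³/day.

895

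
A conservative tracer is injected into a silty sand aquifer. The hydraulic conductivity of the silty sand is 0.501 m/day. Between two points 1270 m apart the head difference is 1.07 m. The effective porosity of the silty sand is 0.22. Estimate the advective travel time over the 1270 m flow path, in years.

Hydraulic gradient i = Δh / L = 1.07 / 1270 = 0.0008425.
Darcy flux q = K · i = 0.5010 × 0.0008425 = 0.0004221 m/day.
Seepage velocity v = q / n_e = 0.0004221 / 0.22 = 0.001919 m/day.
Travel time t = L / v = 1270 / 0.001919 = 6.619e+05 days = 1812 years.

1810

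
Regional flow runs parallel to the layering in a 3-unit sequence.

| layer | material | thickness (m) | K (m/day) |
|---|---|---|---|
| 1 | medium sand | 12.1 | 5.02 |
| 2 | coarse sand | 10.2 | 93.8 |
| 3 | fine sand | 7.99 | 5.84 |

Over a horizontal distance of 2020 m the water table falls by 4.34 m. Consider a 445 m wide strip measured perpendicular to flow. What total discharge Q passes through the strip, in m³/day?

1020

Flow is parallel to layering, so each bed carries its own Darcy discharge and the transmissivities add.
Σ(K_i·b_i) = 5.02×12.1 + 93.8×10.2 + 5.84×7.99 = 1064 m²/day.
Hydraulic gradient i = Δh / L = 4.34 / 2020 = 0.002149.
Q = Σ(K_i·b_i) · W · i = 1064 × 445 × 0.002149 = 1017 m³/day.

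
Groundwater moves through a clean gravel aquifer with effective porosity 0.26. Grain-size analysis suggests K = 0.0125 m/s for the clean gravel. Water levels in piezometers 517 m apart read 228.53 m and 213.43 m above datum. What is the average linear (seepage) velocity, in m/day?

121

Convert K: 0.0125 m/s × 86400 = 1080 m/day.
Hydraulic gradient i = (228.53 − 213.43) / 517 = 15.1 / 517 = 0.02921.
Darcy flux q = K · i = 1080 × 0.02921 = 31.54 m/day.
Seepage velocity v = q / n_e = 31.54 / 0.26 = 121.3 m/day.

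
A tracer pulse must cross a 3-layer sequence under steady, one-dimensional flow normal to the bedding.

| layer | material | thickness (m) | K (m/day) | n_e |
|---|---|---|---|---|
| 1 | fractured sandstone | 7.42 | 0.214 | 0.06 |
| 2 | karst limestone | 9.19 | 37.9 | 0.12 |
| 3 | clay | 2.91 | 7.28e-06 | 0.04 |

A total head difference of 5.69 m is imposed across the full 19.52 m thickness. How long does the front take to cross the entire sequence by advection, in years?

320

With flow normal to the layers, continuity requires the same specific discharge q through every layer.
Σ(b_i/K_i) = 7.42/0.214 + 9.19/37.9 + 2.91/7.28e-06 = 3.998e+05 d.
q = Δh / Σ(b_i/K_i) = 5.69 / 3.998e+05 = 1.423e-05 m/day.
In each layer the seepage velocity is v_i = q/n_i, so the layer transit time is t_i = b_i·n_i / q:
  layer 1 (fractured sandstone): t_1 = 7.42 × 0.06 / 1.423e-05 = 31278 d
  layer 2 (karst limestone): t_2 = 9.19 × 0.12 / 1.423e-05 = 77479 d
  layer 3 (clay): t_3 = 2.91 × 0.04 / 1.423e-05 = 8178 d
Total t = Σ t_i = 1.169e+05 days = 320.2 years.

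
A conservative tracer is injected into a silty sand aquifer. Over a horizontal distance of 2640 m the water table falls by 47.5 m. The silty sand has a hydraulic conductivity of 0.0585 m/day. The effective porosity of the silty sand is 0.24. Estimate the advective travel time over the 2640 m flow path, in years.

1650

Hydraulic gradient i = Δh / L = 47.5 / 2640 = 0.01799.
Darcy flux q = K · i = 0.05850 × 0.01799 = 0.001053 m/day.
Seepage velocity v = q / n_e = 0.001053 / 0.24 = 0.004386 m/day.
Travel time t = L / v = 2640 / 0.004386 = 6.020e+05 days = 1648 years.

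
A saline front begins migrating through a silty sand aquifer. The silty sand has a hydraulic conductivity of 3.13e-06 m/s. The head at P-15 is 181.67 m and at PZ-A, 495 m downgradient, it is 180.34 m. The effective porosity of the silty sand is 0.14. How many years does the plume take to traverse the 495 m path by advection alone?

261

Convert K: 3.13e-06 m/s × 86400 = 0.2704 m/day.
Hydraulic gradient i = (181.67 − 180.34) / 495 = 1.33 / 495 = 0.002687.
Darcy flux q = K · i = 0.2704 × 0.002687 = 0.0007266 m/day.
Seepage velocity v = q / n_e = 0.0007266 / 0.14 = 0.005190 m/day.
Travel time t = L / v = 495 / 0.005190 = 95374 days = 261.1 years.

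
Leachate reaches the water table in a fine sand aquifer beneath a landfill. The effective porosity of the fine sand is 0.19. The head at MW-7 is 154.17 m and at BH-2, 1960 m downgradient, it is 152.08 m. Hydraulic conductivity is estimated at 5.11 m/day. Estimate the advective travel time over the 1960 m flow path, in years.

Hydraulic gradient i = (154.17 − 152.08) / 1960 = 2.09 / 1960 = 0.001066.
Darcy flux q = K · i = 5.110 × 0.001066 = 0.005449 m/day.
Seepage velocity v = q / n_e = 0.005449 / 0.19 = 0.02868 m/day.
Travel time t = L / v = 1960 / 0.02868 = 68344 days = 187.1 years.

187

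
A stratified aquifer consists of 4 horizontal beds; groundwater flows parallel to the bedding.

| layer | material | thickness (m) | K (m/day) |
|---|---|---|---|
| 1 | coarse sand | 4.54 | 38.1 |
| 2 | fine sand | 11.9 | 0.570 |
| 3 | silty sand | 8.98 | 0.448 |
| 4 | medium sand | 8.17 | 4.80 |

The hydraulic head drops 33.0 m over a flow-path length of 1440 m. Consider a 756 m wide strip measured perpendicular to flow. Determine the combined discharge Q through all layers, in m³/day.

3860

Flow is parallel to layering, so each bed carries its own Darcy discharge and the transmissivities add.
Σ(K_i·b_i) = 38.1×4.54 + 0.570×11.9 + 0.448×8.98 + 4.80×8.17 = 223.0 m²/day.
Hydraulic gradient i = Δh / L = 33.0 / 1440 = 0.02292.
Q = Σ(K_i·b_i) · W · i = 223.0 × 756 × 0.02292 = 3863 m³/day.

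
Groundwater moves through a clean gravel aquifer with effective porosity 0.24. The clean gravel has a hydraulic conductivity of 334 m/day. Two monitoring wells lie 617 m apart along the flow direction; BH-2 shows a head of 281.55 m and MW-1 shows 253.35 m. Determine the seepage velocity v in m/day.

63.6

Hydraulic gradient i = (281.55 − 253.35) / 617 = 28.2 / 617 = 0.04571.
Darcy flux q = K · i = 334.0 × 0.04571 = 15.27 m/day.
Seepage velocity v = q / n_e = 15.27 / 0.24 = 63.61 m/day.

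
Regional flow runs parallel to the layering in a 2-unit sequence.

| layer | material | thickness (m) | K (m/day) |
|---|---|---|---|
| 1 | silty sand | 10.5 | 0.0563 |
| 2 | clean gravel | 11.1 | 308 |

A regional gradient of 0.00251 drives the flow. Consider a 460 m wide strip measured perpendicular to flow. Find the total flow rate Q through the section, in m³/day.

3950

Flow is parallel to layering, so each bed carries its own Darcy discharge and the transmissivities add.
Σ(K_i·b_i) = 0.0563×10.5 + 308×11.1 = 3419 m²/day.
Hydraulic gradient i = 0.00251.
Q = Σ(K_i·b_i) · W · i = 3419 × 460 × 0.002510 = 3948 m³/day.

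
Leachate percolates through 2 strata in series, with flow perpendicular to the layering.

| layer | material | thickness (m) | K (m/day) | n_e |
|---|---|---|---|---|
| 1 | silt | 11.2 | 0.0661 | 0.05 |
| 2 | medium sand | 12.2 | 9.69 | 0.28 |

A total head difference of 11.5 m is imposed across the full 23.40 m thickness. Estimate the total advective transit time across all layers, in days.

With flow normal to the layers, continuity requires the same specific discharge q through every layer.
Σ(b_i/K_i) = 11.2/0.0661 + 12.2/9.69 = 170.7 d.
q = Δh / Σ(b_i/K_i) = 11.5 / 170.7 = 0.06737 m/day.
In each layer the seepage velocity is v_i = q/n_i, so the layer transit time is t_i = b_i·n_i / q:
  layer 1 (silt): t_1 = 11.2 × 0.05 / 0.06737 = 8.312 d
  layer 2 (medium sand): t_2 = 12.2 × 0.28 / 0.06737 = 50.71 d
Total t = Σ t_i = 59.02 days.

59.0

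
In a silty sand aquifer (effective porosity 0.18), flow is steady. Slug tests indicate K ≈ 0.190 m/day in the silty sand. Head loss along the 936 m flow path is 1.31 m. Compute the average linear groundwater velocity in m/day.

0.00148

Hydraulic gradient i = Δh / L = 1.31 / 936 = 0.001400.
Darcy flux q = K · i = 0.1900 × 0.001400 = 0.0002659 m/day.
Seepage velocity v = q / n_e = 0.0002659 / 0.18 = 0.001477 m/day.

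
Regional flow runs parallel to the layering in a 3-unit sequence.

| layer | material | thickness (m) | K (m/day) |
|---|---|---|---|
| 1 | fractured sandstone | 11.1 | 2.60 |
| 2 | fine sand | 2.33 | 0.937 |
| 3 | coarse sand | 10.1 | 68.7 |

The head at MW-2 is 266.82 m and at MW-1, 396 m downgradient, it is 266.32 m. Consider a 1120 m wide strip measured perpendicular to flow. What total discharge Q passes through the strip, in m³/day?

Flow is parallel to layering, so each bed carries its own Darcy discharge and the transmissivities add.
Σ(K_i·b_i) = 2.60×11.1 + 0.937×2.33 + 68.7×10.1 = 724.9 m²/day.
Hydraulic gradient i = (266.82 − 266.32) / 396 = 0.5 / 396 = 0.001263.
Q = Σ(K_i·b_i) · W · i = 724.9 × 1120 × 0.001263 = 1025 m³/day.

1030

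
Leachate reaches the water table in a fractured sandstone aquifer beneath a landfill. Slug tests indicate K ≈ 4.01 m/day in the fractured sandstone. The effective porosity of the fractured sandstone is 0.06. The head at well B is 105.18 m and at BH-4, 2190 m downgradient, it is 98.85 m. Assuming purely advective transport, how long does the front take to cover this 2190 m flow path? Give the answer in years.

31.0

Hydraulic gradient i = (105.18 − 98.85) / 2190 = 6.33 / 2190 = 0.002890.
Darcy flux q = K · i = 4.010 × 0.002890 = 0.01159 m/day.
Seepage velocity v = q / n_e = 0.01159 / 0.06 = 0.1932 m/day.
Travel time t = L / v = 2190 / 0.1932 = 11337 days = 31.04 years.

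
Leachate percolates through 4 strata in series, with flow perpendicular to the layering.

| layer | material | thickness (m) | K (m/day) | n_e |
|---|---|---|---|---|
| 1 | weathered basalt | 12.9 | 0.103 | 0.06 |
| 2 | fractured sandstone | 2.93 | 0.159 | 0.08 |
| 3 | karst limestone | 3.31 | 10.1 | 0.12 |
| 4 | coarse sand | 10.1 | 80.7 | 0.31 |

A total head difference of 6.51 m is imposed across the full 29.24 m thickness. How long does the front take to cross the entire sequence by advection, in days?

With flow normal to the layers, continuity requires the same specific discharge q through every layer.
Σ(b_i/K_i) = 12.9/0.103 + 2.93/0.159 + 3.31/10.1 + 10.1/80.7 = 144.1 d.
q = Δh / Σ(b_i/K_i) = 6.51 / 144.1 = 0.04517 m/day.
In each layer the seepage velocity is v_i = q/n_i, so the layer transit time is t_i = b_i·n_i / q:
  layer 1 (weathered basalt): t_1 = 12.9 × 0.06 / 0.04517 = 17.14 d
  layer 2 (fractured sandstone): t_2 = 2.93 × 0.08 / 0.04517 = 5.189 d
  layer 3 (karst limestone): t_3 = 3.31 × 0.12 / 0.04517 = 8.794 d
  layer 4 (coarse sand): t_4 = 10.1 × 0.31 / 0.04517 = 69.32 d
Total t = Σ t_i = 100.4 days.

100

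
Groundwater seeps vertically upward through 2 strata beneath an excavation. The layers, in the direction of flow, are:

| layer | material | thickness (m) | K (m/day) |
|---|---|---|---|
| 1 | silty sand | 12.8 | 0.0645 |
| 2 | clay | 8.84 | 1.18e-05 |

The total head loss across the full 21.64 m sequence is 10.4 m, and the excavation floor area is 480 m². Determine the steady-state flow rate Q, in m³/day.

0.00666

Flow is perpendicular to layering, so the layers act in series and the equivalent K is the thickness-weighted harmonic mean.
Total thickness L = 12.8 + 8.84 = 21.64 m.
Σ(b_i/K_i) = 12.8/0.0645 + 8.84/1.18e-05 = 7.494e+05 d.
K_eq = L / Σ(b_i/K_i) = 21.64 / 7.494e+05 = 2.888e-05 m/day.
Q = K_eq · A · (Δh/L) = 2.888e-05 × 480 × (10.4/21.64) = 0.006662 m³/day.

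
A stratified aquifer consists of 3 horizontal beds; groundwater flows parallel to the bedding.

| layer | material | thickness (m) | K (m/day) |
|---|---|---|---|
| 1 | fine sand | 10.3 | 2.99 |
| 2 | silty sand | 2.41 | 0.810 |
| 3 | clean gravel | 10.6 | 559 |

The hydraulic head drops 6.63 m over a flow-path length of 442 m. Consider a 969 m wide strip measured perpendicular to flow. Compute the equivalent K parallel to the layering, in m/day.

256

Flow is parallel to layering, so each bed carries its own Darcy discharge and the transmissivities add.
Σ(K_i·b_i) = 2.99×10.3 + 0.810×2.41 + 559×10.6 = 5958 m²/day.
Total thickness b = 23.31 m, so K_eq = Σ(K_i·b_i)/b = 255.6 m/day.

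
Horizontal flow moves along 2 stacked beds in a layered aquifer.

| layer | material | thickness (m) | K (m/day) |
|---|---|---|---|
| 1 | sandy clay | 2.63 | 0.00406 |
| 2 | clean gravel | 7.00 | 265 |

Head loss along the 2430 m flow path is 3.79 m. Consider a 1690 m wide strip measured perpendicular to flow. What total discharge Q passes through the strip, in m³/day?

4890

Flow is parallel to layering, so each bed carries its own Darcy discharge and the transmissivities add.
Σ(K_i·b_i) = 0.00406×2.63 + 265×7.00 = 1855 m²/day.
Hydraulic gradient i = Δh / L = 3.79 / 2430 = 0.001560.
Q = Σ(K_i·b_i) · W · i = 1855 × 1690 × 0.001560 = 4890 m³/day.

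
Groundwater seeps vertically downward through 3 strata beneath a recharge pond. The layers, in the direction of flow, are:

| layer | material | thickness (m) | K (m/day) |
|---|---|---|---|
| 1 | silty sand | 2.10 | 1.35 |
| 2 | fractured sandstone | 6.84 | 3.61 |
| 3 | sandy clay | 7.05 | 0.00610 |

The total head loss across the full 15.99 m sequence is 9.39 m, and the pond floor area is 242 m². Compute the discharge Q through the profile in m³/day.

Flow is perpendicular to layering, so the layers act in series and the equivalent K is the thickness-weighted harmonic mean.
Total thickness L = 2.10 + 6.84 + 7.05 = 15.99 m.
Σ(b_i/K_i) = 2.10/1.35 + 6.84/3.61 + 7.05/0.00610 = 1159 d.
K_eq = L / Σ(b_i/K_i) = 15.99 / 1159 = 0.01379 m/day.
Q = K_eq · A · (Δh/L) = 0.01379 × 242 × (9.39/15.99) = 1.960 m³/day.

1.96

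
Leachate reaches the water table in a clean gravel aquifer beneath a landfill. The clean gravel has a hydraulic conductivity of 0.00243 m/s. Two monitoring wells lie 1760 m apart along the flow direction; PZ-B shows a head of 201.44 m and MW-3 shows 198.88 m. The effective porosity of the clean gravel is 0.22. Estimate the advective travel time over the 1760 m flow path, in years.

Convert K: 0.00243 m/s × 86400 = 210.0 m/day.
Hydraulic gradient i = (201.44 − 198.88) / 1760 = 2.56 / 1760 = 0.001455.
Darcy flux q = K · i = 210.0 × 0.001455 = 0.3054 m/day.
Seepage velocity v = q / n_e = 0.3054 / 0.22 = 1.388 m/day.
Travel time t = L / v = 1760 / 1.388 = 1268 days = 3.471 years.

3.47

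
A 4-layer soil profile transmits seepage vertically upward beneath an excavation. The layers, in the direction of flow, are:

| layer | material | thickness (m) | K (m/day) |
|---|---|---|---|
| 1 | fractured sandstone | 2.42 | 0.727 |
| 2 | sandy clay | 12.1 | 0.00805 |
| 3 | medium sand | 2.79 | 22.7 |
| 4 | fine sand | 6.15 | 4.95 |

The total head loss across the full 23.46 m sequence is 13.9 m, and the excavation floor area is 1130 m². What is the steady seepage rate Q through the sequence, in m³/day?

Flow is perpendicular to layering, so the layers act in series and the equivalent K is the thickness-weighted harmonic mean.
Total thickness L = 2.42 + 12.1 + 2.79 + 6.15 = 23.46 m.
Σ(b_i/K_i) = 2.42/0.727 + 12.1/0.00805 + 2.79/22.7 + 6.15/4.95 = 1508 d.
K_eq = L / Σ(b_i/K_i) = 23.46 / 1508 = 0.01556 m/day.
Q = K_eq · A · (Δh/L) = 0.01556 × 1130 × (13.9/23.46) = 10.42 m³/day.

10.4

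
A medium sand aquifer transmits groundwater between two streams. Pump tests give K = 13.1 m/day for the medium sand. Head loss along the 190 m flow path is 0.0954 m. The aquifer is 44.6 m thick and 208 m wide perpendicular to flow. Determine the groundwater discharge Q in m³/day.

61.0

Cross-sectional area A = 208 × 44.6 = 9277 m².
Hydraulic gradient i = Δh / L = 0.0954 / 190 = 0.0005021.
Darcy's law: Q = K · A · i = 13.10 × 9277 × 0.0005021 = 61.02 m³/day.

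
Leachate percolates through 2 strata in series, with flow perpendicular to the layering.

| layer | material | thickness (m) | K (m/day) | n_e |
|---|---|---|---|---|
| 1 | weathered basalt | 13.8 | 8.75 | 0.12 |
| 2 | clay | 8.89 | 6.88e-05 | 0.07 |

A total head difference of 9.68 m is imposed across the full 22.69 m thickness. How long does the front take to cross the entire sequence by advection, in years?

83.3

With flow normal to the layers, continuity requires the same specific discharge q through every layer.
Σ(b_i/K_i) = 13.8/8.75 + 8.89/6.88e-05 = 1.292e+05 d.
q = Δh / Σ(b_i/K_i) = 9.68 / 1.292e+05 = 7.491e-05 m/day.
In each layer the seepage velocity is v_i = q/n_i, so the layer transit time is t_i = b_i·n_i / q:
  layer 1 (weathered basalt): t_1 = 13.8 × 0.12 / 7.491e-05 = 22106 d
  layer 2 (clay): t_2 = 8.89 × 0.07 / 7.491e-05 = 8307 d
Total t = Σ t_i = 30413 days = 83.27 years.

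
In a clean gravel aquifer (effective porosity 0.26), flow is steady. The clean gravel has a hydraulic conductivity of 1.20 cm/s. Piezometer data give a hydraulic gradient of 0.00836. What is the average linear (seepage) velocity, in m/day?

Convert K: 1.20 cm/s × 864 = 1037 m/day.
Hydraulic gradient i = 0.00836.
Darcy flux q = K · i = 1037 × 0.008360 = 8.668 m/day.
Seepage velocity v = q / n_e = 8.668 / 0.26 = 33.34 m/day.

33.3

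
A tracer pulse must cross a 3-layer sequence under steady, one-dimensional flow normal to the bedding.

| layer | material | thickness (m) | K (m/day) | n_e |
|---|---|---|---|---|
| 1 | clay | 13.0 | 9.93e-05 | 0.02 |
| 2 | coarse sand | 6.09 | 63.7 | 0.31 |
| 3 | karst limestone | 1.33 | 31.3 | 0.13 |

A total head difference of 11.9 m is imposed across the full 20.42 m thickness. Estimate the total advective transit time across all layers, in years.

69.9

With flow normal to the layers, continuity requires the same specific discharge q through every layer.
Σ(b_i/K_i) = 13.0/9.93e-05 + 6.09/63.7 + 1.33/31.3 = 1.309e+05 d.
q = Δh / Σ(b_i/K_i) = 11.9 / 1.309e+05 = 9.090e-05 m/day.
In each layer the seepage velocity is v_i = q/n_i, so the layer transit time is t_i = b_i·n_i / q:
  layer 1 (clay): t_1 = 13.0 × 0.02 / 9.090e-05 = 2860 d
  layer 2 (coarse sand): t_2 = 6.09 × 0.31 / 9.090e-05 = 20770 d
  layer 3 (karst limestone): t_3 = 1.33 × 0.13 / 9.090e-05 = 1902 d
Total t = Σ t_i = 25532 days = 69.90 years.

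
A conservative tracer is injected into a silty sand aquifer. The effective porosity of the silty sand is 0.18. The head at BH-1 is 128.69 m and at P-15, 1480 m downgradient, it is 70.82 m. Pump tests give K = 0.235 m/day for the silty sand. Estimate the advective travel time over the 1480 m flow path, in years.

79.4

Hydraulic gradient i = (128.69 − 70.82) / 1480 = 57.87 / 1480 = 0.03910.
Darcy flux q = K · i = 0.2350 × 0.03910 = 0.009189 m/day.
Seepage velocity v = q / n_e = 0.009189 / 0.18 = 0.05105 m/day.
Travel time t = L / v = 1480 / 0.05105 = 28992 days = 79.38 years.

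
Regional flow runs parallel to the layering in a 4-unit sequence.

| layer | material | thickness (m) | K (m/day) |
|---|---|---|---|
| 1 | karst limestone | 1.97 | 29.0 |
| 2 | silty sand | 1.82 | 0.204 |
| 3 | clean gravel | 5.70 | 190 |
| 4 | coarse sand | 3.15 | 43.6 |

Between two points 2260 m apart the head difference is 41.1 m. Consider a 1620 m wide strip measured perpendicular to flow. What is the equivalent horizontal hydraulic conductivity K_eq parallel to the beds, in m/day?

Flow is parallel to layering, so each bed carries its own Darcy discharge and the transmissivities add.
Σ(K_i·b_i) = 29.0×1.97 + 0.204×1.82 + 190×5.70 + 43.6×3.15 = 1278 m²/day.
Total thickness b = 12.64 m, so K_eq = Σ(K_i·b_i)/b = 101.1 m/day.

101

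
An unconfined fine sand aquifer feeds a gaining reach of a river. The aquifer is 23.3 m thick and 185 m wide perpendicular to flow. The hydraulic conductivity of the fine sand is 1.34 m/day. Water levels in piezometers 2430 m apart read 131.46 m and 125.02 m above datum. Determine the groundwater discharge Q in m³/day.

15.3

Cross-sectional area A = 185 × 23.3 = 4310 m².
Hydraulic gradient i = (131.46 − 125.02) / 2430 = 6.44 / 2430 = 0.002650.
Darcy's law: Q = K · A · i = 1.340 × 4310 × 0.002650 = 15.31 m³/day.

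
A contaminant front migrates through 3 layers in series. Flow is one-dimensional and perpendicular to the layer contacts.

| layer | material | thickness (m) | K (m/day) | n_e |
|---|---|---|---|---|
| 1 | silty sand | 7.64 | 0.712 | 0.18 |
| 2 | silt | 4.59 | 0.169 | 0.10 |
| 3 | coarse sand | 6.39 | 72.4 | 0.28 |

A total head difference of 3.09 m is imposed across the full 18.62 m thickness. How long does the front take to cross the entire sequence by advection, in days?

With flow normal to the layers, continuity requires the same specific discharge q through every layer.
Σ(b_i/K_i) = 7.64/0.712 + 4.59/0.169 + 6.39/72.4 = 37.98 d.
q = Δh / Σ(b_i/K_i) = 3.09 / 37.98 = 0.08136 m/day.
In each layer the seepage velocity is v_i = q/n_i, so the layer transit time is t_i = b_i·n_i / q:
  layer 1 (silty sand): t_1 = 7.64 × 0.18 / 0.08136 = 16.90 d
  layer 2 (silt): t_2 = 4.59 × 0.10 / 0.08136 = 5.641 d
  layer 3 (coarse sand): t_3 = 6.39 × 0.28 / 0.08136 = 21.99 d
Total t = Σ t_i = 44.53 days.

44.5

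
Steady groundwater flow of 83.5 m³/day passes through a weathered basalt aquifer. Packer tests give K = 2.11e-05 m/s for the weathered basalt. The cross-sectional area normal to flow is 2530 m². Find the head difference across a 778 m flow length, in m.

14.1

Convert K: 2.11e-05 m/s × 86400 = 1.823 m/day.
From Q = K·A·i, i = Q / (K·A) = 83.5 / (1.823 × 2530) = 0.01810.
Head loss Δh = i · L = 0.01810 × 778 = 14.08 m.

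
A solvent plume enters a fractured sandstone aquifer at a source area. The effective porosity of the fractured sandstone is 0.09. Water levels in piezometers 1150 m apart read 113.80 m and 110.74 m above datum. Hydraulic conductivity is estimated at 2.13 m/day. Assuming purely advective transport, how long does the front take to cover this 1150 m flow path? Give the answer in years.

50.0

Hydraulic gradient i = (113.80 − 110.74) / 1150 = 3.06 / 1150 = 0.002661.
Darcy flux q = K · i = 2.130 × 0.002661 = 0.005668 m/day.
Seepage velocity v = q / n_e = 0.005668 / 0.09 = 0.06297 m/day.
Travel time t = L / v = 1150 / 0.06297 = 18262 days = 50.00 years.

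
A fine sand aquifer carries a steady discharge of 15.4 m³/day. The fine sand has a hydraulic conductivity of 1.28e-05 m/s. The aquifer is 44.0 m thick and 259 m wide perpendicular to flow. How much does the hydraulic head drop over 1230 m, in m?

1.50

Convert K: 1.28e-05 m/s × 86400 = 1.106 m/day.
Cross-sectional area A = 259 × 44.0 = 11396 m².
From Q = K·A·i, i = Q / (K·A) = 15.4 / (1.106 × 11396) = 0.001222.
Head loss Δh = i · L = 0.001222 × 1230 = 1.503 m.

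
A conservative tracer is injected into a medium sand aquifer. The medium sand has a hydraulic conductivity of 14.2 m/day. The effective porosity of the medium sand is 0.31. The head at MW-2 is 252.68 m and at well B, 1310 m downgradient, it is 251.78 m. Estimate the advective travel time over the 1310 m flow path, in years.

Hydraulic gradient i = (252.68 − 251.78) / 1310 = 0.9 / 1310 = 0.0006870.
Darcy flux q = K · i = 14.20 × 0.0006870 = 0.009756 m/day.
Seepage velocity v = q / n_e = 0.009756 / 0.31 = 0.03147 m/day.
Travel time t = L / v = 1310 / 0.03147 = 41627 days = 114.0 years.

114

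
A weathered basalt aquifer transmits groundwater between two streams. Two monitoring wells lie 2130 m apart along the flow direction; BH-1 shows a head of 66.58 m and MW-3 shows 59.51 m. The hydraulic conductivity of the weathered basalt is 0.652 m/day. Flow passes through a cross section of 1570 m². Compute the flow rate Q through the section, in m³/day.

3.40

Hydraulic gradient i = (66.58 − 59.51) / 2130 = 7.07 / 2130 = 0.003319.
Darcy's law: Q = K · A · i = 0.6520 × 1570 × 0.003319 = 3.398 m³/day.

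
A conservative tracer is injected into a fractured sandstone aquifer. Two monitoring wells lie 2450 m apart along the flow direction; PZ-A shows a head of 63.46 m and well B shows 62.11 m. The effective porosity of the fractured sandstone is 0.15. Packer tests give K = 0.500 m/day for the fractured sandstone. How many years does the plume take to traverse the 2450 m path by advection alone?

3650

Hydraulic gradient i = (63.46 − 62.11) / 2450 = 1.35 / 2450 = 0.0005510.
Darcy flux q = K · i = 0.5000 × 0.0005510 = 0.0002755 m/day.
Seepage velocity v = q / n_e = 0.0002755 / 0.15 = 0.001837 m/day.
Travel time t = L / v = 2450 / 0.001837 = 1.334e+06 days = 3652 years.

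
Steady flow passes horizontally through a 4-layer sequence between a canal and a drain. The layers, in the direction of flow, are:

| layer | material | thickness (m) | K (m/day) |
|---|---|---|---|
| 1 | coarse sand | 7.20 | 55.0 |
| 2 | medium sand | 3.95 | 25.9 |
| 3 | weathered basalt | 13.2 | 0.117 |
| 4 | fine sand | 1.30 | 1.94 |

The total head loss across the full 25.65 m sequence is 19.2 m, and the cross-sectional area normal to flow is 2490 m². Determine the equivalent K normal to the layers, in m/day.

Flow is perpendicular to layering, so the layers act in series and the equivalent K is the thickness-weighted harmonic mean.
Total thickness L = 7.20 + 3.95 + 13.2 + 1.30 = 25.65 m.
Σ(b_i/K_i) = 7.20/55.0 + 3.95/25.9 + 13.2/0.117 + 1.30/1.94 = 113.8 d.
K_eq = L / Σ(b_i/K_i) = 25.65 / 113.8 = 0.2254 m/day.

0.225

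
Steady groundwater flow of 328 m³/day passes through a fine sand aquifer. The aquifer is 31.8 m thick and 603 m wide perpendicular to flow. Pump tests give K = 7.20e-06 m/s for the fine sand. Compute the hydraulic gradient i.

Convert K: 7.20e-06 m/s × 86400 = 0.6221 m/day.
Cross-sectional area A = 603 × 31.8 = 19175 m².
From Q = K·A·i, i = Q / (K·A) = 328 / (0.6221 × 19175) = 0.02750.

0.0275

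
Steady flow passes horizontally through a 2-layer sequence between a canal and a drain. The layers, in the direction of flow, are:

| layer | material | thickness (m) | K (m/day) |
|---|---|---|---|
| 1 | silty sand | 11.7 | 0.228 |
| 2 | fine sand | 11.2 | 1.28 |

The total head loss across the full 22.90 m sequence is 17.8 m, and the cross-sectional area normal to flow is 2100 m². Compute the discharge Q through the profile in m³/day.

Flow is perpendicular to layering, so the layers act in series and the equivalent K is the thickness-weighted harmonic mean.
Total thickness L = 11.7 + 11.2 = 22.90 m.
Σ(b_i/K_i) = 11.7/0.228 + 11.2/1.28 = 60.07 d.
K_eq = L / Σ(b_i/K_i) = 22.90 / 60.07 = 0.3812 m/day.
Q = K_eq · A · (Δh/L) = 0.3812 × 2100 × (17.8/22.90) = 622.3 m³/day.

622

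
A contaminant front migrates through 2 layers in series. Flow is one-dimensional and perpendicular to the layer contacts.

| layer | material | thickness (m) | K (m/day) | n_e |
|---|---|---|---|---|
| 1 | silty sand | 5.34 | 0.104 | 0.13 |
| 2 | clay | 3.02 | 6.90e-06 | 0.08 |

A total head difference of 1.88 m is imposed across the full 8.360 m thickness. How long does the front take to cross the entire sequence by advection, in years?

With flow normal to the layers, continuity requires the same specific discharge q through every layer.
Σ(b_i/K_i) = 5.34/0.104 + 3.02/6.90e-06 = 4.377e+05 d.
q = Δh / Σ(b_i/K_i) = 1.88 / 4.377e+05 = 4.295e-06 m/day.
In each layer the seepage velocity is v_i = q/n_i, so the layer transit time is t_i = b_i·n_i / q:
  layer 1 (silty sand): t_1 = 5.34 × 0.13 / 4.295e-06 = 1.616e+05 d
  layer 2 (clay): t_2 = 3.02 × 0.08 / 4.295e-06 = 56253 d
Total t = Σ t_i = 2.179e+05 days = 596.5 years.

597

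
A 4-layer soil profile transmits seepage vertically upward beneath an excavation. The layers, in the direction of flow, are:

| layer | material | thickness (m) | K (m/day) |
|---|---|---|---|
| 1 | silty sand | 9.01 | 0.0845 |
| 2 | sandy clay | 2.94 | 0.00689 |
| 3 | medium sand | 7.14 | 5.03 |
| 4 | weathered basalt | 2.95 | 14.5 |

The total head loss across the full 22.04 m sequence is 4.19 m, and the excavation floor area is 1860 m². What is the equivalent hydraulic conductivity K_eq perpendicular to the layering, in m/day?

0.0412

Flow is perpendicular to layering, so the layers act in series and the equivalent K is the thickness-weighted harmonic mean.
Total thickness L = 9.01 + 2.94 + 7.14 + 2.95 = 22.04 m.
Σ(b_i/K_i) = 9.01/0.0845 + 2.94/0.00689 + 7.14/5.03 + 2.95/14.5 = 535.0 d.
K_eq = L / Σ(b_i/K_i) = 22.04 / 535.0 = 0.04120 m/day.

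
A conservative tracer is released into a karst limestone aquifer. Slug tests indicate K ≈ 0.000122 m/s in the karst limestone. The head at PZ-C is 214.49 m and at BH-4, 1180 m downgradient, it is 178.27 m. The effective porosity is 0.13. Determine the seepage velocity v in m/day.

Convert K: 0.000122 m/s × 86400 = 10.54 m/day.
Hydraulic gradient i = (214.49 − 178.27) / 1180 = 36.22 / 1180 = 0.03069.
Darcy flux q = K · i = 10.54 × 0.03069 = 0.3235 m/day.
Seepage velocity v = q / n_e = 0.3235 / 0.13 = 2.489 m/day.

2.49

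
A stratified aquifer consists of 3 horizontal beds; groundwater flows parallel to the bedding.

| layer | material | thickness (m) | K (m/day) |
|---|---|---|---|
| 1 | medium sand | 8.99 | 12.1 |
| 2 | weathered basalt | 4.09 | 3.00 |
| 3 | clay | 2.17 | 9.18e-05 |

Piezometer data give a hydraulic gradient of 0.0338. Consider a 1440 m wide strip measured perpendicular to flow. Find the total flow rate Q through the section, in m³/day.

Flow is parallel to layering, so each bed carries its own Darcy discharge and the transmissivities add.
Σ(K_i·b_i) = 12.1×8.99 + 3.00×4.09 + 9.18e-05×2.17 = 121.0 m²/day.
Hydraulic gradient i = 0.0338.
Q = Σ(K_i·b_i) · W · i = 121.0 × 1440 × 0.03380 = 5892 m³/day.

5890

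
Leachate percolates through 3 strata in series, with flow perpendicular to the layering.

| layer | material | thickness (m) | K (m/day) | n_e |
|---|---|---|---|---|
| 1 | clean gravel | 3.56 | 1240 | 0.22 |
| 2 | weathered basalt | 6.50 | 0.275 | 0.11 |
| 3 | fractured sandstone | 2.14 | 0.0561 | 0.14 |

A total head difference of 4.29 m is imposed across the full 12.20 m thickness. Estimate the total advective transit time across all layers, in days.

With flow normal to the layers, continuity requires the same specific discharge q through every layer.
Σ(b_i/K_i) = 3.56/1240 + 6.50/0.275 + 2.14/0.0561 = 61.79 d.
q = Δh / Σ(b_i/K_i) = 4.29 / 61.79 = 0.06943 m/day.
In each layer the seepage velocity is v_i = q/n_i, so the layer transit time is t_i = b_i·n_i / q:
  layer 1 (clean gravel): t_1 = 3.56 × 0.22 / 0.06943 = 11.28 d
  layer 2 (weathered basalt): t_2 = 6.50 × 0.11 / 0.06943 = 10.30 d
  layer 3 (fractured sandstone): t_3 = 2.14 × 0.14 / 0.06943 = 4.315 d
Total t = Σ t_i = 25.89 days.

25.9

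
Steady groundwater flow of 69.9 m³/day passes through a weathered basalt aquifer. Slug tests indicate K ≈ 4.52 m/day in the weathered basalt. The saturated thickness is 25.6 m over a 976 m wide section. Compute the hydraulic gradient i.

Cross-sectional area A = 976 × 25.6 = 24986 m².
From Q = K·A·i, i = Q / (K·A) = 69.9 / (4.520 × 24986) = 0.0006189.

0.000619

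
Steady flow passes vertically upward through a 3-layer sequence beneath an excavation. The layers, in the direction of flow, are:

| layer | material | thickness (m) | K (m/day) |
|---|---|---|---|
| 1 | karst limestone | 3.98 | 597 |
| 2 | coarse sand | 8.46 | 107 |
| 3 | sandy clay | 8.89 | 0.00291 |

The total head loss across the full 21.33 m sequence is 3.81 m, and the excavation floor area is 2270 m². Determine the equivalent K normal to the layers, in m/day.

0.00698

Flow is perpendicular to layering, so the layers act in series and the equivalent K is the thickness-weighted harmonic mean.
Total thickness L = 3.98 + 8.46 + 8.89 = 21.33 m.
Σ(b_i/K_i) = 3.98/597 + 8.46/107 + 8.89/0.00291 = 3055 d.
K_eq = L / Σ(b_i/K_i) = 21.33 / 3055 = 0.006982 m/day.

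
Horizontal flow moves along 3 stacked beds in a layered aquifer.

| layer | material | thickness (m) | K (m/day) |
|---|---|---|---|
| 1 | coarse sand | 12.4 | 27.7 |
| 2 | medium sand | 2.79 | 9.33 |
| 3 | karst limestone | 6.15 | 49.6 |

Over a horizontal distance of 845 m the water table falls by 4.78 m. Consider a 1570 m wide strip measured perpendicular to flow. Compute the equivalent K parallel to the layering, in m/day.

Flow is parallel to layering, so each bed carries its own Darcy discharge and the transmissivities add.
Σ(K_i·b_i) = 27.7×12.4 + 9.33×2.79 + 49.6×6.15 = 674.6 m²/day.
Total thickness b = 21.34 m, so K_eq = Σ(K_i·b_i)/b = 31.61 m/day.

31.6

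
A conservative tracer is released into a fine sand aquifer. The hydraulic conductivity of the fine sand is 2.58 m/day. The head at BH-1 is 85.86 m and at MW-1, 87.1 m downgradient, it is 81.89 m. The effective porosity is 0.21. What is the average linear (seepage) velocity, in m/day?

0.560

Hydraulic gradient i = (85.86 − 81.89) / 87.1 = 3.97 / 87.1 = 0.04558.
Darcy flux q = K · i = 2.580 × 0.04558 = 0.1176 m/day.
Seepage velocity v = q / n_e = 0.1176 / 0.21 = 0.5600 m/day.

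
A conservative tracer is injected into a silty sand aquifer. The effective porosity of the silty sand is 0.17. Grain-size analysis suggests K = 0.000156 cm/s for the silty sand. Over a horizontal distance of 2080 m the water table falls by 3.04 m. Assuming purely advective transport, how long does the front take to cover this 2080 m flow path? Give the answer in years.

Convert K: 0.000156 cm/s × 864 = 0.1348 m/day.
Hydraulic gradient i = Δh / L = 3.04 / 2080 = 0.001462.
Darcy flux q = K · i = 0.1348 × 0.001462 = 0.0001970 m/day.
Seepage velocity v = q / n_e = 0.0001970 / 0.17 = 0.001159 m/day.
Travel time t = L / v = 2080 / 0.001159 = 1.795e+06 days = 4914 years.

4910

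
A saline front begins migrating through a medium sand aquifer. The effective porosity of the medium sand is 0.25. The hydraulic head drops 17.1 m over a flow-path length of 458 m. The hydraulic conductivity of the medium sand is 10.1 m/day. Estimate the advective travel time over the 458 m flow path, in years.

0.831

Hydraulic gradient i = Δh / L = 17.1 / 458 = 0.03734.
Darcy flux q = K · i = 10.10 × 0.03734 = 0.3771 m/day.
Seepage velocity v = q / n_e = 0.3771 / 0.25 = 1.508 m/day.
Travel time t = L / v = 458 / 1.508 = 303.6 days = 0.8313 years.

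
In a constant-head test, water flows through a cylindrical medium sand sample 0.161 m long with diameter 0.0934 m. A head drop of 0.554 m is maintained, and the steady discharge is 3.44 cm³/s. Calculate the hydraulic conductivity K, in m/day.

Cross-sectional area A = π·(d/2)² = π × (0.0934/2)² = 0.006851 m².
Convert discharge: 3.44 cm³/s = 3.440e-06 m³/s.
Darcy's law rearranged: K = Q·L / (A·Δh) = 3.440e-06 × 0.161 / (0.006851 × 0.554) = 0.0001459 m/s = 12.61 m/day.

12.6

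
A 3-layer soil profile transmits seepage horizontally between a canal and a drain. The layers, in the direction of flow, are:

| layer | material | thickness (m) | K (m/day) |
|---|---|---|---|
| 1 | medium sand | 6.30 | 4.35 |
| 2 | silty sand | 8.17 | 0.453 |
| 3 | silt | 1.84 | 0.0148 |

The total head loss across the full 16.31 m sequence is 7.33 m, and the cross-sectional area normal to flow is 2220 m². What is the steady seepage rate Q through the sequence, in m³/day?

Flow is perpendicular to layering, so the layers act in series and the equivalent K is the thickness-weighted harmonic mean.
Total thickness L = 6.30 + 8.17 + 1.84 = 16.31 m.
Σ(b_i/K_i) = 6.30/4.35 + 8.17/0.453 + 1.84/0.0148 = 143.8 d.
K_eq = L / Σ(b_i/K_i) = 16.31 / 143.8 = 0.1134 m/day.
Q = K_eq · A · (Δh/L) = 0.1134 × 2220 × (7.33/16.31) = 113.2 m³/day.

113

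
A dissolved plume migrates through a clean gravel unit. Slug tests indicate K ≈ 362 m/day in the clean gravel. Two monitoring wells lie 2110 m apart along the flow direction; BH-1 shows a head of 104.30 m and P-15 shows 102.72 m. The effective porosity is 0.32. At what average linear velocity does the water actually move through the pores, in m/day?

Hydraulic gradient i = (104.30 − 102.72) / 2110 = 1.58 / 2110 = 0.0007488.
Darcy flux q = K · i = 362.0 × 0.0007488 = 0.2711 m/day.
Seepage velocity v = q / n_e = 0.2711 / 0.32 = 0.8471 m/day.

0.847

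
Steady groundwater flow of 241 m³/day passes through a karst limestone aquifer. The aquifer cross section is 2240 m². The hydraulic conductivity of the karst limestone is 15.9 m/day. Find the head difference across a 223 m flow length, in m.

From Q = K·A·i, i = Q / (K·A) = 241 / (15.90 × 2240) = 0.006767.
Head loss Δh = i · L = 0.006767 × 223 = 1.509 m.

1.51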